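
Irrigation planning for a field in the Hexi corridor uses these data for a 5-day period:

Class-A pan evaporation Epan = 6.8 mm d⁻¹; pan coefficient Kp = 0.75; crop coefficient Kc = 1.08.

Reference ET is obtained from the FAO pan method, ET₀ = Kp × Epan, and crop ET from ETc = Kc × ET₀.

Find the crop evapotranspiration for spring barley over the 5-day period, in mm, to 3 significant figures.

ET₀ = 0.75 × 6.8 = 5.1000 mm/d
ETc = Kc × ET₀ = 1.08 × 5.1000 = 5.5080 mm/d
Over 5 days: 5.5080 × 5 = 27.540 mm

27.5 mm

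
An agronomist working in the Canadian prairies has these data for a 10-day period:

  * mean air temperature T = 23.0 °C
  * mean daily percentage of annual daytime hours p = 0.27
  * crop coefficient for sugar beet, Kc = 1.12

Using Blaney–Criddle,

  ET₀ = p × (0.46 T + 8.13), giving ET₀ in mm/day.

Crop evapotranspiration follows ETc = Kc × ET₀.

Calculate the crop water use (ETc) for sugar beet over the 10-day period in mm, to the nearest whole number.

ET₀ = 0.27 × (0.46 × 23.0 + 8.13) = 0.27 × 18.710 = 5.0517 mm/d
ETc = Kc × ET₀ = 1.12 × 5.0517 = 5.6579 mm/d
Over 10 days: 5.6579 × 10 = 56.579 mm

57 mm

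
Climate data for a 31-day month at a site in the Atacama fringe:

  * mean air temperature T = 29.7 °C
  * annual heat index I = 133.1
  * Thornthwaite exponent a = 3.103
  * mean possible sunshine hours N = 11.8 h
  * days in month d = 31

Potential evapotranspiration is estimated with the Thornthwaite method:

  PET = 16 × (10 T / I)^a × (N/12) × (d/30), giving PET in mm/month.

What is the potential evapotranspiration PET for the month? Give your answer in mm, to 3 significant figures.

196 mm

10T/I = 10 × 29.7 / 133.1 = 2.2314
(10T/I)^a = 2.2314^3.103 = 12.0680
Uncorrected PET = 16 × 12.0680 = 193.088 mm
Correction = (N/12)(d/30) = (11.8/12)(31/30) = 1.0161
PET = 193.088 × 1.0161 = 196.197 mm/month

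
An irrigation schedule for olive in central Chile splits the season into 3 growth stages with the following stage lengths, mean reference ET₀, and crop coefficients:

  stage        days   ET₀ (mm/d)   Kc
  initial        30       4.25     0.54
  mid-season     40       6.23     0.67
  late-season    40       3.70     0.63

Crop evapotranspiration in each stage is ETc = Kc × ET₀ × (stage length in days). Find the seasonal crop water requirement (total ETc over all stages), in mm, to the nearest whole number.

329 mm

initial: 0.54 × 4.25 × 30 = 68.85 mm
mid-season: 0.67 × 6.23 × 40 = 166.96 mm
late-season: 0.63 × 3.70 × 40 = 93.24 mm
Seasonal total = 329.05 mm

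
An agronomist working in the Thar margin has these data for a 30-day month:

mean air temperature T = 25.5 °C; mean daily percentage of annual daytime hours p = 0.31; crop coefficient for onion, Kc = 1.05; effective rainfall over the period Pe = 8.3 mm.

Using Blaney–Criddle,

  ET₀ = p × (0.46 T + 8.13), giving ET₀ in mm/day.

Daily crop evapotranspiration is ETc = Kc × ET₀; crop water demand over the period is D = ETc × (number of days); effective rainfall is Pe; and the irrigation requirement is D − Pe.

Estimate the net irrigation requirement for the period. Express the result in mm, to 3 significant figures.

186 mm

ET₀ = 0.31 × (0.46 × 25.5 + 8.13) = 0.31 × 19.860 = 6.1566 mm/d
ETc = Kc × ET₀ = 1.05 × 6.1566 = 6.4644 mm/d
Crop demand D = ETc × 30 d = 6.4644 × 30 = 193.932 mm
D − Pe = 193.932 − 8.3 = 185.632 mm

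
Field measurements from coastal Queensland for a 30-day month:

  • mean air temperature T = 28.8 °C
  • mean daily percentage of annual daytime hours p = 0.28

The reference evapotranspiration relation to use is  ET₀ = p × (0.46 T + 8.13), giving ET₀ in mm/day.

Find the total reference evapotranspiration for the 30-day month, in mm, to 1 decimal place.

ET₀ = 0.28 × (0.46 × 28.8 + 8.13) = 0.28 × 21.378 = 5.9858 mm/d
Monthly total = 5.9858 × 30 = 179.574 mm

179.6 mm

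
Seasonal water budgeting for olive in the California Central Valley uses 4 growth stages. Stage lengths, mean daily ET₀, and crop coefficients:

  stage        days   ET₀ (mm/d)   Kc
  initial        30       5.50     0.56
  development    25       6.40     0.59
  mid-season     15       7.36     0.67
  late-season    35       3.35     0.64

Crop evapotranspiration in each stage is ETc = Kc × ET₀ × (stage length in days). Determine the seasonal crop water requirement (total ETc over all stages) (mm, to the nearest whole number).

initial: 0.56 × 5.50 × 30 = 92.40 mm
development: 0.59 × 6.40 × 25 = 94.40 mm
mid-season: 0.67 × 7.36 × 15 = 73.97 mm
late-season: 0.64 × 3.35 × 35 = 75.04 mm
Seasonal total = 335.81 mm

336 mm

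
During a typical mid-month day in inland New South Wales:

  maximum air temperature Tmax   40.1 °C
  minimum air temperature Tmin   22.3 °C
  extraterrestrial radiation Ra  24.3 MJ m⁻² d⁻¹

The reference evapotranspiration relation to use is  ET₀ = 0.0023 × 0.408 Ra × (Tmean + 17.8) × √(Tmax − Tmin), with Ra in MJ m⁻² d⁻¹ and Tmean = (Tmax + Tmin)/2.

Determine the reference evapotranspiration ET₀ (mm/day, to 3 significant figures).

Tmean = (40.1 + 22.3)/2 = 31.20 °C
0.408 Ra = 0.408 × 24.3 = 9.9144 mm/d equivalent
ET₀ = 0.0023 × 9.9144 × (31.20 + 17.8) × √17.8 = 0.0023 × 9.9144 × 49.00 × 4.2190 = 4.7141 mm/d

4.71 mm/day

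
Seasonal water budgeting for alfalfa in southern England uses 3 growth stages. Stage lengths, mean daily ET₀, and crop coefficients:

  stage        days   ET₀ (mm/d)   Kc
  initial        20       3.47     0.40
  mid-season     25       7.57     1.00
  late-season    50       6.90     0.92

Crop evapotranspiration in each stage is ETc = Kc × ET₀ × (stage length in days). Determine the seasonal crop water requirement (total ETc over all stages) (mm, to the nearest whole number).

initial: 0.40 × 3.47 × 20 = 27.76 mm
mid-season: 1.00 × 7.57 × 25 = 189.25 mm
late-season: 0.92 × 6.90 × 50 = 317.40 mm
Seasonal total = 534.41 mm

534 mm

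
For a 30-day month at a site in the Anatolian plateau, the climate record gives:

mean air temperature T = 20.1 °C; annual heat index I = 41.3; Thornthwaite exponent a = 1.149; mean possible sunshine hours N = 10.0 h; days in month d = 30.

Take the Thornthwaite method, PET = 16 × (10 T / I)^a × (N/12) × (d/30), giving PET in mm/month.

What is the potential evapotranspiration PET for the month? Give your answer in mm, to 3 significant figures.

82.1 mm

10T/I = 10 × 20.1 / 41.3 = 4.8668
(10T/I)^a = 4.8668^1.149 = 6.1609
Uncorrected PET = 16 × 6.1609 = 98.574 mm
Correction = (N/12)(d/30) = (10.0/12)(30/30) = 0.8333
PET = 98.574 × 0.8333 = 82.142 mm/month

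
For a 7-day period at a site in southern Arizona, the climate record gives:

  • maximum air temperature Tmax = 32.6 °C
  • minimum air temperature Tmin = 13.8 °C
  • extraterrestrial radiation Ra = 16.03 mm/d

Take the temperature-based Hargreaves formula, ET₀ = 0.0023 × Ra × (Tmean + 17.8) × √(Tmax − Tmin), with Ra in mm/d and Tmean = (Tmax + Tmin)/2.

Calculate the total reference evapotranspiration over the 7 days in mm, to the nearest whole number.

46 mm

Tmean = (32.6 + 13.8)/2 = 23.20 °C
ET₀ = 0.0023 × 16.03 × (23.20 + 17.8) × √18.8 = 0.0023 × 16.03 × 41.00 × 4.3359 = 6.5543 mm/d
Over 7 days: 6.5543 × 7 = 45.880 mm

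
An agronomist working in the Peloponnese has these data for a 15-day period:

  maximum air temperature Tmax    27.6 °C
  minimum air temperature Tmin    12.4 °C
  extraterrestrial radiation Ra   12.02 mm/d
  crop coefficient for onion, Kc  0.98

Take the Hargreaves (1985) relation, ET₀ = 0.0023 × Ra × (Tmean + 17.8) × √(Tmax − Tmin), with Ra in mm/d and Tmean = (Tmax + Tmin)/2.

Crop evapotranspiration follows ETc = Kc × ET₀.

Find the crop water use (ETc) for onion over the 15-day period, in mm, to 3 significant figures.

59.9 mm

Tmean = (27.6 + 12.4)/2 = 20.00 °C
ET₀ = 0.0023 × 12.02 × (20.00 + 17.8) × √15.2 = 0.0023 × 12.02 × 37.80 × 3.8987 = 4.0742 mm/d
ETc = Kc × ET₀ = 0.98 × 4.0742 = 3.9927 mm/d
Over 15 days: 3.9927 × 15 = 59.891 mm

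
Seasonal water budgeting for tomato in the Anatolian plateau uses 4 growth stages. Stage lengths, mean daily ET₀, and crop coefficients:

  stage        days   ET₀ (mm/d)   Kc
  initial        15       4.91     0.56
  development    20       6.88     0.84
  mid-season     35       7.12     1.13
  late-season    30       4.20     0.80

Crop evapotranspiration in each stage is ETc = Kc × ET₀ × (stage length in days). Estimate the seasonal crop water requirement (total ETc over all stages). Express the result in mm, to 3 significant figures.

initial: 0.56 × 4.91 × 15 = 41.24 mm
development: 0.84 × 6.88 × 20 = 115.58 mm
mid-season: 1.13 × 7.12 × 35 = 281.60 mm
late-season: 0.80 × 4.20 × 30 = 100.80 mm
Seasonal total = 539.22 mm

539 mm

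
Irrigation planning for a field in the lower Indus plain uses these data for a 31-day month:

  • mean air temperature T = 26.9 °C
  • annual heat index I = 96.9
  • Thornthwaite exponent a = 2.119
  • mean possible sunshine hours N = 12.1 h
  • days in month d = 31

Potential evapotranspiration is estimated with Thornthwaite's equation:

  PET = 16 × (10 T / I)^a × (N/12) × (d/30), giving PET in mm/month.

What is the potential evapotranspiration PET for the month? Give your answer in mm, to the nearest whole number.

145 mm

10T/I = 10 × 26.9 / 96.9 = 2.7761
(10T/I)^a = 2.7761^2.119 = 8.7024
Uncorrected PET = 16 × 8.7024 = 139.238 mm
Correction = (N/12)(d/30) = (12.1/12)(31/30) = 1.0419
PET = 139.238 × 1.0419 = 145.072 mm/month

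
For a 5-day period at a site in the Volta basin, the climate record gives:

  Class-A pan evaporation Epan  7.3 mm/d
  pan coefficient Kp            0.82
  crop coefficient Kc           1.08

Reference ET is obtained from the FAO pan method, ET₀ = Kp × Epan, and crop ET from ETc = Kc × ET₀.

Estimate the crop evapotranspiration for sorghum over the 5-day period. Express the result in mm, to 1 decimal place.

ET₀ = 0.82 × 7.3 = 5.9860 mm/d
ETc = Kc × ET₀ = 1.08 × 5.9860 = 6.4649 mm/d
Over 5 days: 6.4649 × 5 = 32.325 mm

32.3 mm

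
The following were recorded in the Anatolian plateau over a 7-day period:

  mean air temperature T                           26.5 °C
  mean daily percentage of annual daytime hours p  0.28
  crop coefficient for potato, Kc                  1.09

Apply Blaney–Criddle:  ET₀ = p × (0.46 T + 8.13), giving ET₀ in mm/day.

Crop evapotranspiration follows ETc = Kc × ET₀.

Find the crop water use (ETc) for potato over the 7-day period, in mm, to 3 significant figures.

43.4 mm

ET₀ = 0.28 × (0.46 × 26.5 + 8.13) = 0.28 × 20.320 = 5.6896 mm/d
ETc = Kc × ET₀ = 1.09 × 5.6896 = 6.2017 mm/d
Over 7 days: 6.2017 × 7 = 43.412 mm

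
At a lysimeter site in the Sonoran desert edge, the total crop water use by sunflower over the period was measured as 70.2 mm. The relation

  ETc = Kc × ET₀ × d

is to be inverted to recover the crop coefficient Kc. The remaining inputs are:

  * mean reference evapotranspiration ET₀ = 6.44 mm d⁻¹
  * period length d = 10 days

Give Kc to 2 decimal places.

ETc = Kc × ET₀ × d  ⇒  Kc = ETc / (ET₀ × d)
Kc = 70.2 / (6.44 × 10) = 70.2 / 64.40 = 1.0901

1.09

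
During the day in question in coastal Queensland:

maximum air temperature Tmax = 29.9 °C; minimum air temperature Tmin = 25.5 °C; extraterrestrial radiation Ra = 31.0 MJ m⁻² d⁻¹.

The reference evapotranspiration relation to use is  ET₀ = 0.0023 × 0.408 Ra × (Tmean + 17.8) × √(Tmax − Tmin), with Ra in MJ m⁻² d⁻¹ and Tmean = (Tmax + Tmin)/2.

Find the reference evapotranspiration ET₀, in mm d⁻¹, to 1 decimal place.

2.8 mm d⁻¹

Tmean = (29.9 + 25.5)/2 = 27.70 °C
0.408 Ra = 0.408 × 31.0 = 12.6480 mm/d equivalent
ET₀ = 0.0023 × 12.6480 × (27.70 + 17.8) × √4.4 = 0.0023 × 12.6480 × 45.50 × 2.0976 = 2.7764 mm/d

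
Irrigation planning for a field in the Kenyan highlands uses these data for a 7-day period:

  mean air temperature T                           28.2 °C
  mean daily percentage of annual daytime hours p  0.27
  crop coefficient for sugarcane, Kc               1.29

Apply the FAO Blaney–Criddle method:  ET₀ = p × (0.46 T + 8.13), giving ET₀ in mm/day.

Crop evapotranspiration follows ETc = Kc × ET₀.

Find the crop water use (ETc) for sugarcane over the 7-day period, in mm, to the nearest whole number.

ET₀ = 0.27 × (0.46 × 28.2 + 8.13) = 0.27 × 21.102 = 5.6975 mm/d
ETc = Kc × ET₀ = 1.29 × 5.6975 = 7.3498 mm/d
Over 7 days: 7.3498 × 7 = 51.449 mm

51 mm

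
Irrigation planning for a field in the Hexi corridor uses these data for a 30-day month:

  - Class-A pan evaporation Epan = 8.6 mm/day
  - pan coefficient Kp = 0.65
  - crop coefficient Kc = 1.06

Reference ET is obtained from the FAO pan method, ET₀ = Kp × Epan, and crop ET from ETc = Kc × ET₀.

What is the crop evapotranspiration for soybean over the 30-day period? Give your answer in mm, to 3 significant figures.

ET₀ = 0.65 × 8.6 = 5.5900 mm/d
ETc = Kc × ET₀ = 1.06 × 5.5900 = 5.9254 mm/d
Over 30 days: 5.9254 × 30 = 177.762 mm

178 mm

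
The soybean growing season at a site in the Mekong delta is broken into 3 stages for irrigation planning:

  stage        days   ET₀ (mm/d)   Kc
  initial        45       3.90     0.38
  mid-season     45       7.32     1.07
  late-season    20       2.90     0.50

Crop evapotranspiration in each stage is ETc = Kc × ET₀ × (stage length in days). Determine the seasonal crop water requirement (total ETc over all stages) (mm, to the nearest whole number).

448 mm

initial: 0.38 × 3.90 × 45 = 66.69 mm
mid-season: 1.07 × 7.32 × 45 = 352.46 mm
late-season: 0.50 × 2.90 × 20 = 29.00 mm
Seasonal total = 448.15 mm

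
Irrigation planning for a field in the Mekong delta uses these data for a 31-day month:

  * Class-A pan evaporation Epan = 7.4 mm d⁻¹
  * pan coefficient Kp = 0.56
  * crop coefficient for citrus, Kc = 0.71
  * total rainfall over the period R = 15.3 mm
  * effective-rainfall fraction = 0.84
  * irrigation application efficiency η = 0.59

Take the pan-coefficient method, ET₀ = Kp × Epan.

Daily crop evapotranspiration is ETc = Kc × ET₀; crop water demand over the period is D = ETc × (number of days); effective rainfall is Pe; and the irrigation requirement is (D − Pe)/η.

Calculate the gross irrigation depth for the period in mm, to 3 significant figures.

ET₀ = 0.56 × 7.4 = 4.1440 mm/d
ETc = Kc × ET₀ = 0.71 × 4.1440 = 2.9422 mm/d
Crop demand D = ETc × 31 d = 2.9422 × 31 = 91.208 mm
Pe = 0.84 × 15.3 = 12.852 mm
D − Pe = 91.208 − 12.852 = 78.356 mm
Gross irrigation = 78.356 / 0.59 = 132.807 mm

133 mm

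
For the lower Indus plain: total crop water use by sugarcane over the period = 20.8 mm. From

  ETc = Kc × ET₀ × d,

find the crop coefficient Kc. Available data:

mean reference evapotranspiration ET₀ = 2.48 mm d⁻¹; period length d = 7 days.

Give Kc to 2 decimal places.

1.20

ETc = Kc × ET₀ × d  ⇒  Kc = ETc / (ET₀ × d)
Kc = 20.8 / (2.48 × 7) = 20.8 / 17.36 = 1.1982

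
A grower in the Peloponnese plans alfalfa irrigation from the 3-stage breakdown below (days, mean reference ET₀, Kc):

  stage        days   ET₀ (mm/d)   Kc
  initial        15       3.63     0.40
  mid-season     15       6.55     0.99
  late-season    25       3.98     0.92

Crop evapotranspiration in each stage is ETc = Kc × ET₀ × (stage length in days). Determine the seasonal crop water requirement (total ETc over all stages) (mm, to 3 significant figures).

initial: 0.40 × 3.63 × 15 = 21.78 mm
mid-season: 0.99 × 6.55 × 15 = 97.27 mm
late-season: 0.92 × 3.98 × 25 = 91.54 mm
Seasonal total = 210.59 mm

211 mm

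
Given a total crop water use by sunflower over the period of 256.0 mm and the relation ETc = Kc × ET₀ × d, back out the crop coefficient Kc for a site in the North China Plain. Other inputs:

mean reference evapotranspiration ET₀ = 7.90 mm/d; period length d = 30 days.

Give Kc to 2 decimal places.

ETc = Kc × ET₀ × d  ⇒  Kc = ETc / (ET₀ × d)
Kc = 256.0 / (7.90 × 30) = 256.0 / 237.00 = 1.0802

1.08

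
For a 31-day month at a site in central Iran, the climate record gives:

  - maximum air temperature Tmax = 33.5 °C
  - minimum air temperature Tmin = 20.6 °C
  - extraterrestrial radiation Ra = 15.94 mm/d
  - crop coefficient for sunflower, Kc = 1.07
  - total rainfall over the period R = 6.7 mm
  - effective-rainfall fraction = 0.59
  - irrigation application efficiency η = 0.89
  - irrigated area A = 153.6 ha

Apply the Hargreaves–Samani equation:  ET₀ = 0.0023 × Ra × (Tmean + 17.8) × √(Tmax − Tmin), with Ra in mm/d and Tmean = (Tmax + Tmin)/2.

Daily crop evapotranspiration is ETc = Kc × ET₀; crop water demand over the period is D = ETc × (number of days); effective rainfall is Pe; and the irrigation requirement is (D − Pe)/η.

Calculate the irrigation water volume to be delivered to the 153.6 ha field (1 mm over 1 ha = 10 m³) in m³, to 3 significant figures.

331000 m³

Tmean = (33.5 + 20.6)/2 = 27.05 °C
ET₀ = 0.0023 × 15.94 × (27.05 + 17.8) × √12.9 = 0.0023 × 15.94 × 44.85 × 3.5917 = 5.9058 mm/d
ETc = Kc × ET₀ = 1.07 × 5.9058 = 6.3192 mm/d
Crop demand D = ETc × 31 d = 6.3192 × 31 = 195.895 mm
Pe = 0.59 × 6.7 = 3.953 mm
D − Pe = 195.895 − 3.953 = 191.942 mm
Gross irrigation = 191.942 / 0.89 = 215.665 mm
Volume = 215.665 mm × 153.6 ha × 10 = 331261.4 m³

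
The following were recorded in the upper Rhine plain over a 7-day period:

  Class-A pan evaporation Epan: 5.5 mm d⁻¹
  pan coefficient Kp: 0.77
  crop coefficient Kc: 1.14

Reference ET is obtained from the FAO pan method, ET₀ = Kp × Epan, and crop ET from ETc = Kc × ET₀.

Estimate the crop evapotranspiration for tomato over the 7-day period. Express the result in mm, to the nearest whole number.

34 mm

ET₀ = 0.77 × 5.5 = 4.2350 mm/d
ETc = Kc × ET₀ = 1.14 × 4.2350 = 4.8279 mm/d
Over 7 days: 4.8279 × 7 = 33.795 mm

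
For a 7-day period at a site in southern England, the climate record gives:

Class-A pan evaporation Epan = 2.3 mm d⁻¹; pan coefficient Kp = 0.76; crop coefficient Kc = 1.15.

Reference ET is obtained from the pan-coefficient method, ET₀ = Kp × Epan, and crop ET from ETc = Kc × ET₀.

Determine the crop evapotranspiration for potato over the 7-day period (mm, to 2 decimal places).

14.07 mm

ET₀ = 0.76 × 2.3 = 1.7480 mm/d
ETc = Kc × ET₀ = 1.15 × 1.7480 = 2.0102 mm/d
Over 7 days: 2.0102 × 7 = 14.071 mm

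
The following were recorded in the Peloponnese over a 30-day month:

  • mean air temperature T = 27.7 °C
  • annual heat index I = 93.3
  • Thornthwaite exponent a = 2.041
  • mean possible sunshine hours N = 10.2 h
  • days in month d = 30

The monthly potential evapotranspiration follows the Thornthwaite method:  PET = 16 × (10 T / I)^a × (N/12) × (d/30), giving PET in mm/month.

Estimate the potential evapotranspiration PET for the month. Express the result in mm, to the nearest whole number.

10T/I = 10 × 27.7 / 93.3 = 2.9689
(10T/I)^a = 2.9689^2.041 = 9.2165
Uncorrected PET = 16 × 9.2165 = 147.464 mm
Correction = (N/12)(d/30) = (10.2/12)(30/30) = 0.8500
PET = 147.464 × 0.8500 = 125.344 mm/month

125 mm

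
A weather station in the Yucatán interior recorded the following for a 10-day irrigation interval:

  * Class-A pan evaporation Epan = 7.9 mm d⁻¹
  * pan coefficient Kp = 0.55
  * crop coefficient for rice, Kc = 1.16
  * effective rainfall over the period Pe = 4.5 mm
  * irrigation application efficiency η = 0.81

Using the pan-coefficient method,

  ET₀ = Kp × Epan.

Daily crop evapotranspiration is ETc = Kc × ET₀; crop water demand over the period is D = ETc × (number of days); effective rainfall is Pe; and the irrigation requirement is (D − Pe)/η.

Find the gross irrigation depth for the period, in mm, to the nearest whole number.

57 mm

ET₀ = 0.55 × 7.9 = 4.3450 mm/d
ETc = Kc × ET₀ = 1.16 × 4.3450 = 5.0402 mm/d
Crop demand D = ETc × 10 d = 5.0402 × 10 = 50.402 mm
D − Pe = 50.402 − 4.5 = 45.902 mm
Gross irrigation = 45.902 / 0.81 = 56.669 mm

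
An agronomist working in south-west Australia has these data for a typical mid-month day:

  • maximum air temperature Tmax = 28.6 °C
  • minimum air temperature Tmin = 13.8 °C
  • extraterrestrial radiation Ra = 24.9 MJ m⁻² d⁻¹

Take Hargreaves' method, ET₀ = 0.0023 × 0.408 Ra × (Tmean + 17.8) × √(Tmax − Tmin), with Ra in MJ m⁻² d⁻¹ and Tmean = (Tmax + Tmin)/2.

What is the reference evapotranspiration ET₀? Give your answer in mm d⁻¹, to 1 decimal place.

Tmean = (28.6 + 13.8)/2 = 21.20 °C
0.408 Ra = 0.408 × 24.9 = 10.1592 mm/d equivalent
ET₀ = 0.0023 × 10.1592 × (21.20 + 17.8) × √14.8 = 0.0023 × 10.1592 × 39.00 × 3.8471 = 3.5058 mm/d

3.5 mm d⁻¹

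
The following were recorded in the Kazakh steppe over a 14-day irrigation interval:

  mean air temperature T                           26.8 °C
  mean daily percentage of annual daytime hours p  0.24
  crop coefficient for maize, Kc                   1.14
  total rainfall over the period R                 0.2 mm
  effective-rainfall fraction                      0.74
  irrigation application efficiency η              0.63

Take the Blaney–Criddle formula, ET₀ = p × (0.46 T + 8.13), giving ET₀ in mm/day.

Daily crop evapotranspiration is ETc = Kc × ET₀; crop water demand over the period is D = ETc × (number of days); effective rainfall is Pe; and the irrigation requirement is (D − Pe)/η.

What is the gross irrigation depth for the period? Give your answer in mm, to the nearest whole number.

124 mm

ET₀ = 0.24 × (0.46 × 26.8 + 8.13) = 0.24 × 20.458 = 4.9099 mm/d
ETc = Kc × ET₀ = 1.14 × 4.9099 = 5.5973 mm/d
Crop demand D = ETc × 14 d = 5.5973 × 14 = 78.362 mm
Pe = 0.74 × 0.2 = 0.148 mm
D − Pe = 78.362 − 0.148 = 78.214 mm
Gross irrigation = 78.214 / 0.63 = 124.149 mm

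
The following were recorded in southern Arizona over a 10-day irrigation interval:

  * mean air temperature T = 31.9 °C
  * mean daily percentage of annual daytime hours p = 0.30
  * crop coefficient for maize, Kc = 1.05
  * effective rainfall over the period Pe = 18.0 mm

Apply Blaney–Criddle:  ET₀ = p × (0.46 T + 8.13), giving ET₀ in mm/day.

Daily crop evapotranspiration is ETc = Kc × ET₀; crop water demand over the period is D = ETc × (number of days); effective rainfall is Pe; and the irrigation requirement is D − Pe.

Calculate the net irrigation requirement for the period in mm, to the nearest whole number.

54 mm

ET₀ = 0.30 × (0.46 × 31.9 + 8.13) = 0.30 × 22.804 = 6.8412 mm/d
ETc = Kc × ET₀ = 1.05 × 6.8412 = 7.1833 mm/d
Crop demand D = ETc × 10 d = 7.1833 × 10 = 71.833 mm
D − Pe = 71.833 − 18.0 = 53.833 mm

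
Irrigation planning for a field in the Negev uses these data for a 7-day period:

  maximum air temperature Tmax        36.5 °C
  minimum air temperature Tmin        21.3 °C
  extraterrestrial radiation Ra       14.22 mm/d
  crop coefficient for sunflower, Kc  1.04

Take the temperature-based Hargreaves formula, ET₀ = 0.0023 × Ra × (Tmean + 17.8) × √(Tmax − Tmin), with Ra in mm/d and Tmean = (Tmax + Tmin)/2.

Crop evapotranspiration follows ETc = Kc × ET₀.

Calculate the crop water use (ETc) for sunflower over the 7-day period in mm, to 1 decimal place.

Tmean = (36.5 + 21.3)/2 = 28.90 °C
ET₀ = 0.0023 × 14.22 × (28.90 + 17.8) × √15.2 = 0.0023 × 14.22 × 46.70 × 3.8987 = 5.9548 mm/d
ETc = Kc × ET₀ = 1.04 × 5.9548 = 6.1930 mm/d
Over 7 days: 6.1930 × 7 = 43.351 mm

43.4 mm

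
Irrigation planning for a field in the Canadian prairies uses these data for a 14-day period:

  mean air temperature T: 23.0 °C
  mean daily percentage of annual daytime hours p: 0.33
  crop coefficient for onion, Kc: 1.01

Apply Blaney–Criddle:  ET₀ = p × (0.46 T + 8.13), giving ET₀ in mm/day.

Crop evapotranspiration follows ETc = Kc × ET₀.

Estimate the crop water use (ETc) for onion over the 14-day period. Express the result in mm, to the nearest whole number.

87 mm

ET₀ = 0.33 × (0.46 × 23.0 + 8.13) = 0.33 × 18.710 = 6.1743 mm/d
ETc = Kc × ET₀ = 1.01 × 6.1743 = 6.2360 mm/d
Over 14 days: 6.2360 × 14 = 87.304 mm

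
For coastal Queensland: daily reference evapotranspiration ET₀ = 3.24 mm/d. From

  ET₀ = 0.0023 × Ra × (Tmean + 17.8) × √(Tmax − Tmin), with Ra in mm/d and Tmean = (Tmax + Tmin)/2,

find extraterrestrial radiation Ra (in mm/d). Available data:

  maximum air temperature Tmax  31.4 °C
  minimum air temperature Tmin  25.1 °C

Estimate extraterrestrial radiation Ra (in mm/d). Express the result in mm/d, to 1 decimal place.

Tmean = 28.25 °C; √ΔT = 2.5100
Ra = ET₀ / [0.0023 × (Tmean+17.8) × √ΔT] = 3.24 / (0.0023 × 46.05 × 2.5100) = 12.187 mm/d

12.2 mm/d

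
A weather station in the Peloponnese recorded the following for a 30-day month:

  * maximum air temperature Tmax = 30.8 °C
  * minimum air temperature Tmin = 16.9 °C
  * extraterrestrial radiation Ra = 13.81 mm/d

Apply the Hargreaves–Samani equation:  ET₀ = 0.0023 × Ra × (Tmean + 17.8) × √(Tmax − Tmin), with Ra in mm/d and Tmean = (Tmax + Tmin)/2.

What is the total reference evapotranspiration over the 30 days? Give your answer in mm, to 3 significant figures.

148 mm

Tmean = (30.8 + 16.9)/2 = 23.85 °C
ET₀ = 0.0023 × 13.81 × (23.85 + 17.8) × √13.9 = 0.0023 × 13.81 × 41.65 × 3.7283 = 4.9323 mm/d
Over 30 days: 4.9323 × 30 = 147.969 mm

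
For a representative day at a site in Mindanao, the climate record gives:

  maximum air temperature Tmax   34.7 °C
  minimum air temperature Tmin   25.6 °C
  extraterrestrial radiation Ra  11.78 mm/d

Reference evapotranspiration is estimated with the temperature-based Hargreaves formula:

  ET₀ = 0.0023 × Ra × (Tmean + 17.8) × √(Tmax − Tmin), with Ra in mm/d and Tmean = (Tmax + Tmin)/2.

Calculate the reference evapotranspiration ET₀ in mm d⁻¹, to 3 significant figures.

Tmean = (34.7 + 25.6)/2 = 30.15 °C
ET₀ = 0.0023 × 11.78 × (30.15 + 17.8) × √9.1 = 0.0023 × 11.78 × 47.95 × 3.0166 = 3.9190 mm/d

3.92 mm d⁻¹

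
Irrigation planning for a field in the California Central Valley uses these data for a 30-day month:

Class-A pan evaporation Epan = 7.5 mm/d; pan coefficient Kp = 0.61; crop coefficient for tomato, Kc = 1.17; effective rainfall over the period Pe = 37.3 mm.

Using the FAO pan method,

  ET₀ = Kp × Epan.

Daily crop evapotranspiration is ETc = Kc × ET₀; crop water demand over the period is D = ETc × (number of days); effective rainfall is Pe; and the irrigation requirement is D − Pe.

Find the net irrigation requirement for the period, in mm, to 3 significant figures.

123 mm

ET₀ = 0.61 × 7.5 = 4.5750 mm/d
ETc = Kc × ET₀ = 1.17 × 4.5750 = 5.3528 mm/d
Crop demand D = ETc × 30 d = 5.3528 × 30 = 160.584 mm
D − Pe = 160.584 − 37.3 = 123.284 mm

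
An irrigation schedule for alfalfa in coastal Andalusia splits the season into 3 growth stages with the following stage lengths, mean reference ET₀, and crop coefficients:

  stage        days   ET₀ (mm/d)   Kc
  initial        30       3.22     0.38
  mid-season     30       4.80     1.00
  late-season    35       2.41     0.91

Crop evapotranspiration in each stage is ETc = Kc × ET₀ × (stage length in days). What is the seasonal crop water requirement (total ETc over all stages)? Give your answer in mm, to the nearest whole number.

257 mm

initial: 0.38 × 3.22 × 30 = 36.71 mm
mid-season: 1.00 × 4.80 × 30 = 144.00 mm
late-season: 0.91 × 2.41 × 35 = 76.76 mm
Seasonal total = 257.47 mm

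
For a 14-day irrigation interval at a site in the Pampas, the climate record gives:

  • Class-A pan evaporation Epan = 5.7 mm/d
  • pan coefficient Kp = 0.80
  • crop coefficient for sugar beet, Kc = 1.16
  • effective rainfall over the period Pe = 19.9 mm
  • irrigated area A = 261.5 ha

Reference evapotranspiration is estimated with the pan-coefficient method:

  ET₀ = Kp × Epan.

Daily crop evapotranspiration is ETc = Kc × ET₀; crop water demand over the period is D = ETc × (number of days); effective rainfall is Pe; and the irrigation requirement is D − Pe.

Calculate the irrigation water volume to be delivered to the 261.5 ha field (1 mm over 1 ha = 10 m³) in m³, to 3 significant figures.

142000 m³

ET₀ = 0.80 × 5.7 = 4.5600 mm/d
ETc = Kc × ET₀ = 1.16 × 4.5600 = 5.2896 mm/d
Crop demand D = ETc × 14 d = 5.2896 × 14 = 74.054 mm
D − Pe = 74.054 − 19.9 = 54.154 mm
Volume = 54.154 mm × 261.5 ha × 10 = 141612.7 m³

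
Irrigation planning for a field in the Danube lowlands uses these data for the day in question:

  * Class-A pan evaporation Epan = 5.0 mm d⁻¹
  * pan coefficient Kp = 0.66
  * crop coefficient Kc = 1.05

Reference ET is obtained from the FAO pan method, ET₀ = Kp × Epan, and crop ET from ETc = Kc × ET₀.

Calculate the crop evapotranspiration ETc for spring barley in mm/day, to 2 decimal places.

3.47 mm/day

ET₀ = 0.66 × 5.0 = 3.3000 mm/d
ETc = Kc × ET₀ = 1.05 × 3.3000 = 3.4650 mm/d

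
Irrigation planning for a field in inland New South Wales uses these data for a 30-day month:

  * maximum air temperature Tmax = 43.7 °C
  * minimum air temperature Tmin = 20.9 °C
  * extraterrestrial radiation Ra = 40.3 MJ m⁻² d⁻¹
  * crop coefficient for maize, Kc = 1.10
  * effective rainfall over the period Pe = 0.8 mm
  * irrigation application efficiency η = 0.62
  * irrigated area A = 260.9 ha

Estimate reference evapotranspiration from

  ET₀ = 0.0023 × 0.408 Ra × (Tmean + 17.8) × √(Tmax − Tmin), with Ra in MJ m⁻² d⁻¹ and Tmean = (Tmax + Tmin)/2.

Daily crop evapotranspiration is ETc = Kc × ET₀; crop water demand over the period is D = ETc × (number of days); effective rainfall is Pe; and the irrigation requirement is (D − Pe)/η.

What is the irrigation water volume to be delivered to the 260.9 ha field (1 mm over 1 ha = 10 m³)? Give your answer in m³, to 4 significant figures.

Tmean = (43.7 + 20.9)/2 = 32.30 °C
0.408 Ra = 0.408 × 40.3 = 16.4424 mm/d equivalent
ET₀ = 0.0023 × 16.4424 × (32.30 + 17.8) × √22.8 = 0.0023 × 16.4424 × 50.10 × 4.7749 = 9.0468 mm/d
ETc = Kc × ET₀ = 1.10 × 9.0468 = 9.9515 mm/d
Crop demand D = ETc × 30 d = 9.9515 × 30 = 298.545 mm
D − Pe = 298.545 − 0.8 = 297.745 mm
Gross irrigation = 297.745 / 0.62 = 480.234 mm
Volume = 480.234 mm × 260.9 ha × 10 = 1252930.5 m³

1253000 m³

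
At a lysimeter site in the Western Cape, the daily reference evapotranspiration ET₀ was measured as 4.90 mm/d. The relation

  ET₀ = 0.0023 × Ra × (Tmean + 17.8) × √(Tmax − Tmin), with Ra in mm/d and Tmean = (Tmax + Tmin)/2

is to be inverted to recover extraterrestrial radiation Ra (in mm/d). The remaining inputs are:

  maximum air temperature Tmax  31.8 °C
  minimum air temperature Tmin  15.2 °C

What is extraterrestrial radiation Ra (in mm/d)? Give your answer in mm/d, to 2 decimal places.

12.66 mm/d

Tmean = 23.50 °C; √ΔT = 4.0743
Ra = ET₀ / [0.0023 × (Tmean+17.8) × √ΔT] = 4.90 / (0.0023 × 41.30 × 4.0743) = 12.661 mm/d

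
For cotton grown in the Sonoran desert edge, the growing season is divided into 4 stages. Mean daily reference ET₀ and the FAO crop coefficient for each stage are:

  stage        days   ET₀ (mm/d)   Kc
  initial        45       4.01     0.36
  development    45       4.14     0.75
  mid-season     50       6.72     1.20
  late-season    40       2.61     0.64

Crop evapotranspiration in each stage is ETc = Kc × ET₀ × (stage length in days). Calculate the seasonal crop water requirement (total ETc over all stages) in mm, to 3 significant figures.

675 mm

initial: 0.36 × 4.01 × 45 = 64.96 mm
development: 0.75 × 4.14 × 45 = 139.73 mm
mid-season: 1.20 × 6.72 × 50 = 403.20 mm
late-season: 0.64 × 2.61 × 40 = 66.82 mm
Seasonal total = 674.71 mm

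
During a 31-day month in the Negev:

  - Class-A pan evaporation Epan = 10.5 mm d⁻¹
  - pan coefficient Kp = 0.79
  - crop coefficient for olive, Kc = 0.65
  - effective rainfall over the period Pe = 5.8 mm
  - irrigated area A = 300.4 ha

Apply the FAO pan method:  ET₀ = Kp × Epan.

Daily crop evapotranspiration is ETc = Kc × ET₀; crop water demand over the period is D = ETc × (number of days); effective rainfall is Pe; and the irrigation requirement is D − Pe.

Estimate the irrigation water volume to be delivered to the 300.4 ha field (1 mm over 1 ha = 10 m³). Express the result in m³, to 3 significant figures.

485000 m³

ET₀ = 0.79 × 10.5 = 8.2950 mm/d
ETc = Kc × ET₀ = 0.65 × 8.2950 = 5.3918 mm/d
Crop demand D = ETc × 31 d = 5.3918 × 31 = 167.146 mm
D − Pe = 167.146 − 5.8 = 161.346 mm
Volume = 161.346 mm × 300.4 ha × 10 = 484683.4 m³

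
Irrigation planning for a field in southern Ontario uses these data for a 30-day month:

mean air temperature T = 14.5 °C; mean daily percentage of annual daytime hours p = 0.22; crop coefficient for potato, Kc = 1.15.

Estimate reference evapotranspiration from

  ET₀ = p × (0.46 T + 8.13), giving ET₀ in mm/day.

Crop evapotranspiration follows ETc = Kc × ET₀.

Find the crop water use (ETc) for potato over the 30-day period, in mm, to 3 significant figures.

ET₀ = 0.22 × (0.46 × 14.5 + 8.13) = 0.22 × 14.800 = 3.2560 mm/d
ETc = Kc × ET₀ = 1.15 × 3.2560 = 3.7444 mm/d
Over 30 days: 3.7444 × 30 = 112.332 mm

112 mm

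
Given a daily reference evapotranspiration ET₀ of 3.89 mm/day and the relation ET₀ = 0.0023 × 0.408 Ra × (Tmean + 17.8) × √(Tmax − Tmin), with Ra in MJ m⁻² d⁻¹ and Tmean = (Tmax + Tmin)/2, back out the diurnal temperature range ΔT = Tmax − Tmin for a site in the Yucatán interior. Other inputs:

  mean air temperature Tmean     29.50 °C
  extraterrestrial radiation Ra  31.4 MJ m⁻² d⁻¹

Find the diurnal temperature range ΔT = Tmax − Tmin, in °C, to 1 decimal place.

√ΔT = ET₀ / [0.0023 × 0.408 × Ra × (Tmean+17.8)] = 3.89 / (0.0023 × 12.8112 × 47.30) = 2.7911
ΔT = 2.7911² = 7.790 °C

7.8 °C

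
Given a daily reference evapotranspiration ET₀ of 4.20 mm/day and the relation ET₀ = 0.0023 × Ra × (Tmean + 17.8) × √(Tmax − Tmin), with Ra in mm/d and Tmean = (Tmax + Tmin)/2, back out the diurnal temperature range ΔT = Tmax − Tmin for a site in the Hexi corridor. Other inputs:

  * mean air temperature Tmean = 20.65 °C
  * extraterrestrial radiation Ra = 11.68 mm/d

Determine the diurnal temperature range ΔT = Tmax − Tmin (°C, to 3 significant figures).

16.5 °C

√ΔT = ET₀ / [0.0023 × Ra × (Tmean+17.8)] = 4.20 / (0.0023 × 11.68 × 38.45) = 4.0661
ΔT = 4.0661² = 16.533 °C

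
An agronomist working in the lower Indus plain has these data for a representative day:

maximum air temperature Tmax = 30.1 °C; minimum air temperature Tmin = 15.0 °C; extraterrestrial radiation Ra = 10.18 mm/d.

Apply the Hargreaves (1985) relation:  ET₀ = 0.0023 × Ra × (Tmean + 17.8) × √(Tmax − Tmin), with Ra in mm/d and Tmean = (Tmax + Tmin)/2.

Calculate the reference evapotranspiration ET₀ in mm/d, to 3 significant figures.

3.67 mm/d

Tmean = (30.1 + 15.0)/2 = 22.55 °C
ET₀ = 0.0023 × 10.18 × (22.55 + 17.8) × √15.1 = 0.0023 × 10.18 × 40.35 × 3.8859 = 3.6712 mm/d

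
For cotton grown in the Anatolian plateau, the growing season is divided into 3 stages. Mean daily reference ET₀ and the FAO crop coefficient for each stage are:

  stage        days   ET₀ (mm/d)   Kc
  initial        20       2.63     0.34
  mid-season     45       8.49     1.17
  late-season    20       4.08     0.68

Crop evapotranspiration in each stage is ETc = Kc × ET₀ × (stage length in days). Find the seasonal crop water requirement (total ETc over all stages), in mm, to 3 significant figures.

initial: 0.34 × 2.63 × 20 = 17.88 mm
mid-season: 1.17 × 8.49 × 45 = 447.00 mm
late-season: 0.68 × 4.08 × 20 = 55.49 mm
Seasonal total = 520.37 mm

520 mm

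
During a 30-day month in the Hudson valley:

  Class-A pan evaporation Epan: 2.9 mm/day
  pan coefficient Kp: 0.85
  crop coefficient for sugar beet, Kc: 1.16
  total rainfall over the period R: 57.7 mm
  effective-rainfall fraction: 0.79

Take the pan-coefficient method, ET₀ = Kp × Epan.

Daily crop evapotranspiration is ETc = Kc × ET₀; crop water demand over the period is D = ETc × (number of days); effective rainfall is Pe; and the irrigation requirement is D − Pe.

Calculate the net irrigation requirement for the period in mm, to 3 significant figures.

ET₀ = 0.85 × 2.9 = 2.4650 mm/d
ETc = Kc × ET₀ = 1.16 × 2.4650 = 2.8594 mm/d
Crop demand D = ETc × 30 d = 2.8594 × 30 = 85.782 mm
Pe = 0.79 × 57.7 = 45.583 mm
D − Pe = 85.782 − 45.583 = 40.199 mm

40.2 mm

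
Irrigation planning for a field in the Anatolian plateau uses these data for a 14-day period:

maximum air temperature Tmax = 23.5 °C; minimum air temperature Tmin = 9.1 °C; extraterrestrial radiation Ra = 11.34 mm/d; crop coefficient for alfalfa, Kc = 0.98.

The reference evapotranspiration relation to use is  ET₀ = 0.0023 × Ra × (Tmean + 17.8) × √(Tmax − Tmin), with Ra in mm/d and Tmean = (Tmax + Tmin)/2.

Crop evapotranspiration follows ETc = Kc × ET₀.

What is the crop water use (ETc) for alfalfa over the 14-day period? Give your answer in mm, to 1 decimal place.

46.3 mm

Tmean = (23.5 + 9.1)/2 = 16.30 °C
ET₀ = 0.0023 × 11.34 × (16.30 + 17.8) × √14.4 = 0.0023 × 11.34 × 34.10 × 3.7947 = 3.3750 mm/d
ETc = Kc × ET₀ = 0.98 × 3.3750 = 3.3075 mm/d
Over 14 days: 3.3075 × 14 = 46.305 mm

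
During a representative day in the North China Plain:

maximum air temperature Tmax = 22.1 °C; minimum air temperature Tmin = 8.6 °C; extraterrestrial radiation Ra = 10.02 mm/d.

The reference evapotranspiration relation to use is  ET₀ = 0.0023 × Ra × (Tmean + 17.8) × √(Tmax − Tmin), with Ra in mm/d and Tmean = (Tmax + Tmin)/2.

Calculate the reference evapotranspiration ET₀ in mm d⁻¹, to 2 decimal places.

Tmean = (22.1 + 8.6)/2 = 15.35 °C
ET₀ = 0.0023 × 10.02 × (15.35 + 17.8) × √13.5 = 0.0023 × 10.02 × 33.15 × 3.6742 = 2.8070 mm/d

2.81 mm d⁻¹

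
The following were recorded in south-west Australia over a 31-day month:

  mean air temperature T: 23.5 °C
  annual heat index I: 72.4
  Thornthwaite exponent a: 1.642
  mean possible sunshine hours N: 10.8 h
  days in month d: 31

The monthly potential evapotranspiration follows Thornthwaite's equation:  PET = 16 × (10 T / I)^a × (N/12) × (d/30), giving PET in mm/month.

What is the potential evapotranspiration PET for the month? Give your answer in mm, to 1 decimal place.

10T/I = 10 × 23.5 / 72.4 = 3.2459
(10T/I)^a = 3.2459^1.642 = 6.9121
Uncorrected PET = 16 × 6.9121 = 110.594 mm
Correction = (N/12)(d/30) = (10.8/12)(31/30) = 0.9300
PET = 110.594 × 0.9300 = 102.852 mm/month

102.9 mm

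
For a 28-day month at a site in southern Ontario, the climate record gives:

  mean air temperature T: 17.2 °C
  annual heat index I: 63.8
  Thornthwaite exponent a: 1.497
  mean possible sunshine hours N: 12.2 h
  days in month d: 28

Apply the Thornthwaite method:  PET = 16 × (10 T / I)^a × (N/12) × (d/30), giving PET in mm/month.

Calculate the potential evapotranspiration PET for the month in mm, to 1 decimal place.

67.0 mm

10T/I = 10 × 17.2 / 63.8 = 2.6959
(10T/I)^a = 2.6959^1.497 = 4.4133
Uncorrected PET = 16 × 4.4133 = 70.613 mm
Correction = (N/12)(d/30) = (12.2/12)(28/30) = 0.9489
PET = 70.613 × 0.9489 = 67.005 mm/month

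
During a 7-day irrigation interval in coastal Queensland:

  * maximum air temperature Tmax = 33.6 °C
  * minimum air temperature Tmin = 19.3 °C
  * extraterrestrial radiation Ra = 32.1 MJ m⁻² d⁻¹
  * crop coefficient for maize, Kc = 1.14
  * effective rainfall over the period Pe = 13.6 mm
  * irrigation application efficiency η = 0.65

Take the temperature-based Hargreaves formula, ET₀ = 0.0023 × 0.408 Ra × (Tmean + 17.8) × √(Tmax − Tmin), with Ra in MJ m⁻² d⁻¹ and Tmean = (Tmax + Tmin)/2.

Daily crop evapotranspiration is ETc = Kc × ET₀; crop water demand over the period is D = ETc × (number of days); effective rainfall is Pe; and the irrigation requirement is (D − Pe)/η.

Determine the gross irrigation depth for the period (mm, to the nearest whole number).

Tmean = (33.6 + 19.3)/2 = 26.45 °C
0.408 Ra = 0.408 × 32.1 = 13.0968 mm/d equivalent
ET₀ = 0.0023 × 13.0968 × (26.45 + 17.8) × √14.3 = 0.0023 × 13.0968 × 44.25 × 3.7815 = 5.0405 mm/d
ETc = Kc × ET₀ = 1.14 × 5.0405 = 5.7462 mm/d
Crop demand D = ETc × 7 d = 5.7462 × 7 = 40.223 mm
D − Pe = 40.223 − 13.6 = 26.623 mm
Gross irrigation = 26.623 / 0.65 = 40.958 mm

41 mm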